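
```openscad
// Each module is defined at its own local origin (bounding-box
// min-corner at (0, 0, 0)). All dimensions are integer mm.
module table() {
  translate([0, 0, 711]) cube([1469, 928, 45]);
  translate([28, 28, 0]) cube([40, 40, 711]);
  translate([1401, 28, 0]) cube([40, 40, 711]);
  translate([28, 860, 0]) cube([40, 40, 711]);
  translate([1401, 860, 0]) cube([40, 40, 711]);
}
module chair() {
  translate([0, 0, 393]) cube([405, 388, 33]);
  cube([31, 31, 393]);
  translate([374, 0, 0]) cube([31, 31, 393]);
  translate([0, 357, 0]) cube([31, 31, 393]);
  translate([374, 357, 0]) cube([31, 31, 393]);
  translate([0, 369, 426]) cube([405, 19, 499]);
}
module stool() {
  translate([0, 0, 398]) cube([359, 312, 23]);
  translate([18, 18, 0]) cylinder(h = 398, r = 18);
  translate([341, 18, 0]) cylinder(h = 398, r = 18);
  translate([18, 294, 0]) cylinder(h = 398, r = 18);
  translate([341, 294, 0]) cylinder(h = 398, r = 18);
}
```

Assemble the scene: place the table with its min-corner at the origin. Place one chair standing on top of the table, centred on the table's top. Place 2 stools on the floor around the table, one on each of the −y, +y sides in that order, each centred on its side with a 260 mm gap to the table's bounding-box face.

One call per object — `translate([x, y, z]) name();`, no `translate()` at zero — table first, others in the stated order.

table();
translate([532, 270, 756]) chair();
translate([555, -572, 0]) stool();
translate([555, 1188, 0]) stool();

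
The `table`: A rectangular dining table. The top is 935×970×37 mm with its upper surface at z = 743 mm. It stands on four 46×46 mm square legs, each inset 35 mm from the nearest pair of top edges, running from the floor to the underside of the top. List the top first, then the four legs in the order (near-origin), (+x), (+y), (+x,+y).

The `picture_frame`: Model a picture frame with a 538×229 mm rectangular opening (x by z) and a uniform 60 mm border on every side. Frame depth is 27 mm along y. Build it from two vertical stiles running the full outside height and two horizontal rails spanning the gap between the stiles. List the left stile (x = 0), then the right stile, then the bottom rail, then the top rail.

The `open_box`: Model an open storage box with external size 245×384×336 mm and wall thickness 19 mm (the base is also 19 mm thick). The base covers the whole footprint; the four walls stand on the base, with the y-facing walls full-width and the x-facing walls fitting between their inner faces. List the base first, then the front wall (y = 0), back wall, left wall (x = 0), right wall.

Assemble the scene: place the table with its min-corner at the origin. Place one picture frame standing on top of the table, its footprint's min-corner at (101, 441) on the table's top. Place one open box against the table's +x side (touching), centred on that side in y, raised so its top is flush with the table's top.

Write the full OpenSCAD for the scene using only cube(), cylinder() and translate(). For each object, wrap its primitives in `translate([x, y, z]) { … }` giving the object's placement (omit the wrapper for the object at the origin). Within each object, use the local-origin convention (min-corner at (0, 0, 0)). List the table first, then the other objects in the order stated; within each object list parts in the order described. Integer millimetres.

translate([0, 0, 706]) cube([935, 970, 37]);
translate([35, 35, 0]) cube([46, 46, 706]);
translate([854, 35, 0]) cube([46, 46, 706]);
translate([35, 889, 0]) cube([46, 46, 706]);
translate([854, 889, 0]) cube([46, 46, 706]);
translate([101, 441, 743]) {
  cube([60, 27, 349]);
  translate([598, 0, 0]) cube([60, 27, 349]);
  translate([60, 0, 0]) cube([538, 27, 60]);
  translate([60, 0, 289]) cube([538, 27, 60]);
}
translate([935, 293, 407]) {
  cube([245, 384, 19]);
  translate([0, 0, 19]) cube([245, 19, 317]);
  translate([0, 365, 19]) cube([245, 19, 317]);
  translate([0, 19, 19]) cube([19, 346, 317]);
  translate([226, 19, 19]) cube([19, 346, 317]);
}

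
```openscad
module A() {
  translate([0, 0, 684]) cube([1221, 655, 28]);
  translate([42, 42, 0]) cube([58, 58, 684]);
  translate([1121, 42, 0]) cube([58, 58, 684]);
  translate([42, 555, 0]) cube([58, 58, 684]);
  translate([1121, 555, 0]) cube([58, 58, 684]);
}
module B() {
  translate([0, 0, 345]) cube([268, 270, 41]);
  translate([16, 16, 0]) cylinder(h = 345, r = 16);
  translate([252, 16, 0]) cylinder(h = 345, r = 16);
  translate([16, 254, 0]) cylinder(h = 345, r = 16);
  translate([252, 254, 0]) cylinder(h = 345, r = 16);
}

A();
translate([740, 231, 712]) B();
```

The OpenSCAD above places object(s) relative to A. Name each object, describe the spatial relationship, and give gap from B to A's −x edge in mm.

A is a table. B is a stool. The stool is on top of the table. The gap from the stool to the table's −x edge is 740 mm.

The stool's min-x is at 740; the table's min-x is 0; gap = 740 mm.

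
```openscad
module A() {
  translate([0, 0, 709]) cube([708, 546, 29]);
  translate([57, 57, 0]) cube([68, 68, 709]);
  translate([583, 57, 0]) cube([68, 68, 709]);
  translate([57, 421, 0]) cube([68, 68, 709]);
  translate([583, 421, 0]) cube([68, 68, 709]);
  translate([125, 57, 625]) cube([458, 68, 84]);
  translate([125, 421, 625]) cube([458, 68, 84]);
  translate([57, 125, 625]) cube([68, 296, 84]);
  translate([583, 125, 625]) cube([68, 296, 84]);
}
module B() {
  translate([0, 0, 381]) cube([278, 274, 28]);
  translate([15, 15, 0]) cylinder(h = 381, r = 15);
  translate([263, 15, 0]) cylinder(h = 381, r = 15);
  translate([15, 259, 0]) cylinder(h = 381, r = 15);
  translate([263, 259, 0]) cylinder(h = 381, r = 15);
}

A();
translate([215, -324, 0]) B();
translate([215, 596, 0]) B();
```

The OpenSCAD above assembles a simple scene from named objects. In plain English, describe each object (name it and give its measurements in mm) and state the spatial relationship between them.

A is a table with a 708×546 mm rectangular top, 29 mm thick, top surface at z = 738 mm, supported by four 68×68 mm square legs, each inset 57 mm from the nearest pair of top edges, running from the floor. Four apron rails, 68 mm thick and 84 mm tall, run between adjacent legs with their top edges flush with the underside of the top and their outer faces flush with the legs' outer faces.

B is a four-legged stool. The seat is a 278×274×28 mm slab whose top surface is at z = 409 mm; four round legs, each 30 mm in diameter, run from the floor (z = 0) to the underside of the seat, each leg's axis is inset half a diameter from the nearest pair of seat edges (so the leg's bounding box is flush with the corner).

Two stools sit around the table at the −y, +y sides.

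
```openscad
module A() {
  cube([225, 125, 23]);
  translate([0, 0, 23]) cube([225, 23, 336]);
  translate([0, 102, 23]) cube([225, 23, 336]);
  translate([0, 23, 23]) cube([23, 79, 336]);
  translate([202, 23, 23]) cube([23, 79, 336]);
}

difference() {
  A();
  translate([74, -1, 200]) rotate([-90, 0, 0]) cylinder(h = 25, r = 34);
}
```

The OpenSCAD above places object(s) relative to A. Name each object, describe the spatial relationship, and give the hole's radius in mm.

The subtracted cylinder has r = 34 mm.

A is an open box. The open box has a circular hole through its front wall. The hole's radius is 34 mm.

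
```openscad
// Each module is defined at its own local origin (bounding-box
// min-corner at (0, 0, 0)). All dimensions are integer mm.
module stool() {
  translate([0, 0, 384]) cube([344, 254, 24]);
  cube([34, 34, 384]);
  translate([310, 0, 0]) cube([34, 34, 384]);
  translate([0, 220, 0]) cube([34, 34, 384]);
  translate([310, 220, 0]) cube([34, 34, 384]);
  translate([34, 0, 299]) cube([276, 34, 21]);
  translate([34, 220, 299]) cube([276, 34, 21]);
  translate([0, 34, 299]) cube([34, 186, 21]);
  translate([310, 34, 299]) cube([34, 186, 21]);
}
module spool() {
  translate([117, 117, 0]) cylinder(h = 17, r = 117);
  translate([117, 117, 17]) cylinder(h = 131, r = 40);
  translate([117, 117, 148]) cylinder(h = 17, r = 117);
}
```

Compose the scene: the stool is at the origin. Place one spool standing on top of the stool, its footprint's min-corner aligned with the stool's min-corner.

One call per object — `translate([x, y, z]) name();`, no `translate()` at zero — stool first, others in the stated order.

stool();
translate([0, 0, 408]) spool();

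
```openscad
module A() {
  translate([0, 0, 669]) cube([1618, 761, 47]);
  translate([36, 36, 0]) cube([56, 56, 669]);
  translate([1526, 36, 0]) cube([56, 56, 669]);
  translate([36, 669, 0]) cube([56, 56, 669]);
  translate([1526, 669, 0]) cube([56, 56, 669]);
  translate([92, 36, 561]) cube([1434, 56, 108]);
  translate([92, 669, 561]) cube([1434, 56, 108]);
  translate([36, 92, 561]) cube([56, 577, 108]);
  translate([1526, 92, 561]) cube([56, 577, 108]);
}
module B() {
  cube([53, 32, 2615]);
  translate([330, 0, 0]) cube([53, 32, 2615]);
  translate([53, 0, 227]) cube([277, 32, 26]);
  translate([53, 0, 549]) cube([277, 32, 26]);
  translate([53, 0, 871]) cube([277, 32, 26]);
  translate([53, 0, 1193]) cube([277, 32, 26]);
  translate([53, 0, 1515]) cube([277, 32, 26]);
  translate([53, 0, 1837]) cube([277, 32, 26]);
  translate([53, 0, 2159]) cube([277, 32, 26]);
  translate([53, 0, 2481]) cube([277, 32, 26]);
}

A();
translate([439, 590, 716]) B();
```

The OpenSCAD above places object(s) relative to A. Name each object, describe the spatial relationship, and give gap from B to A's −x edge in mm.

A is a table. B is a ladder. The ladder is on top of the table. The gap from the ladder to the table's −x edge is 439 mm.

The ladder's min-x is at 439; the table's min-x is 0; gap = 439 mm.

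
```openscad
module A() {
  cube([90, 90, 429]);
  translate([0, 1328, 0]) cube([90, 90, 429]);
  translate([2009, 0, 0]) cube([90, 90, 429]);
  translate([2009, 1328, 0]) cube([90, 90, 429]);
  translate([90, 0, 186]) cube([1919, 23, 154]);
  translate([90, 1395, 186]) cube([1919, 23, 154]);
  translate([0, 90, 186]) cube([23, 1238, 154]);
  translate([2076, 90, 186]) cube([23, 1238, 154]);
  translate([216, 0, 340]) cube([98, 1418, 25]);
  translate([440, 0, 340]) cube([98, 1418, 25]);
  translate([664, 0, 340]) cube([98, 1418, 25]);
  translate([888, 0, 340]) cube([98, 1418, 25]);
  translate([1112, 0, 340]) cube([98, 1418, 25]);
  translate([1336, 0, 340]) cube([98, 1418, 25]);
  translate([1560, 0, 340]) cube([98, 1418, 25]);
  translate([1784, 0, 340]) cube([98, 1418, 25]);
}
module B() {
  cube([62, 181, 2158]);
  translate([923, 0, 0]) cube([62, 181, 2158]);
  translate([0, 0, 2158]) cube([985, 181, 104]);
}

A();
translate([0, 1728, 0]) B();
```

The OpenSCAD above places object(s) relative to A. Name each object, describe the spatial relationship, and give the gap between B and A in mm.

The door frame's nearest face is 310 mm from the bed frame's +y face.

A is a bed frame. B is a door frame. The door frame is on the floor beside the bed frame on its +y side. The gap between the door frame and the bed frame is 310 mm.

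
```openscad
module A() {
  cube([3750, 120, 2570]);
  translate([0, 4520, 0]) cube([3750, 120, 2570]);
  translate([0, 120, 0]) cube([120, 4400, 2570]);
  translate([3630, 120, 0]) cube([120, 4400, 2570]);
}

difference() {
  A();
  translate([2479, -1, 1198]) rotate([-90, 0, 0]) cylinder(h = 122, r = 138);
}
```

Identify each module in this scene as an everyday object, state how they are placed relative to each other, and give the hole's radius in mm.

The subtracted cylinder has r = 138 mm.

A is a house frame. The house frame has a circular hole through its front wall. The hole's radius is 138 mm.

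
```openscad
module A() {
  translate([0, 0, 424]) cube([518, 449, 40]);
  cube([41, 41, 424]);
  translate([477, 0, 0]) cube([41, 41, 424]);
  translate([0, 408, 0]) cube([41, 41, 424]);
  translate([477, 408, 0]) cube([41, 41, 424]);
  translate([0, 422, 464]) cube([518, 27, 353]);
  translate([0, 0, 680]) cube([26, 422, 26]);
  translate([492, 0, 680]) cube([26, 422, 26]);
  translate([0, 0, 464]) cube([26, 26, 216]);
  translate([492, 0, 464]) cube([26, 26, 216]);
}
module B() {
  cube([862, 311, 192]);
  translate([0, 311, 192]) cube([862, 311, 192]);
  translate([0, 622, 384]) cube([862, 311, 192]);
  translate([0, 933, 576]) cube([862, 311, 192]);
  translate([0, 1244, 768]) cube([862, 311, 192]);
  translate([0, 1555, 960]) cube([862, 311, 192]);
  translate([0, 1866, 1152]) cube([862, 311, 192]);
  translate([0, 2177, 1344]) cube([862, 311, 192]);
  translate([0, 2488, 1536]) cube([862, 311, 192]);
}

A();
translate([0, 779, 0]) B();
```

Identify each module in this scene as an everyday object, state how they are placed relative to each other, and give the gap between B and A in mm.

A is a chair. B is a staircase. The staircase is on the floor beside the chair on its +y side. The gap between the staircase and the chair is 330 mm.

The staircase's nearest face is 330 mm from the chair's +y face.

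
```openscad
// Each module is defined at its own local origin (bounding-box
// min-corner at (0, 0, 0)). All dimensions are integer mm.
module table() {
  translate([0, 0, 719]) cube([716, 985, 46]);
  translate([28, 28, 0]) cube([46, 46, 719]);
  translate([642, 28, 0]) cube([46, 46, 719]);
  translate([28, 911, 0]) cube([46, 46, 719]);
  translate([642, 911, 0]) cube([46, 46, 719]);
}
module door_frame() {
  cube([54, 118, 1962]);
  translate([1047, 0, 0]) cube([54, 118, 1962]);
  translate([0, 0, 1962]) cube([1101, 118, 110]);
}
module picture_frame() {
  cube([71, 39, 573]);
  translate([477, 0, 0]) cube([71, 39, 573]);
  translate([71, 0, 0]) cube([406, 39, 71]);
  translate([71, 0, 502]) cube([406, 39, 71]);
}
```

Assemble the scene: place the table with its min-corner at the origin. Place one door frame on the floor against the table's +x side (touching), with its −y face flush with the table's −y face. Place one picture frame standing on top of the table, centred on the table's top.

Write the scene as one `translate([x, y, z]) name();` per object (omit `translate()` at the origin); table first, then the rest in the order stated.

table();
translate([716, 0, 0]) door_frame();
translate([84, 473, 765]) picture_frame();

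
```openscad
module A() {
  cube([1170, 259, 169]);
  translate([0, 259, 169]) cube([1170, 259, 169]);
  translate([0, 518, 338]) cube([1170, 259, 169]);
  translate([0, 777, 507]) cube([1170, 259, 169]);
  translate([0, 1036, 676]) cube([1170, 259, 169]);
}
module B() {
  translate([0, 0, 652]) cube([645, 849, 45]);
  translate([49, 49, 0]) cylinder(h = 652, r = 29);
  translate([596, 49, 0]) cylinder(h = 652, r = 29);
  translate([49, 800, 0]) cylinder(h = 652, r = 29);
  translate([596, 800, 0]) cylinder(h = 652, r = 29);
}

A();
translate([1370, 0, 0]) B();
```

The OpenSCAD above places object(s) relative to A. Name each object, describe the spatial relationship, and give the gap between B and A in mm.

A is a staircase. B is a table. The table is on the floor beside the staircase on its +x side. The gap between the table and the staircase is 200 mm.

The table's nearest face is 200 mm from the staircase's +x face.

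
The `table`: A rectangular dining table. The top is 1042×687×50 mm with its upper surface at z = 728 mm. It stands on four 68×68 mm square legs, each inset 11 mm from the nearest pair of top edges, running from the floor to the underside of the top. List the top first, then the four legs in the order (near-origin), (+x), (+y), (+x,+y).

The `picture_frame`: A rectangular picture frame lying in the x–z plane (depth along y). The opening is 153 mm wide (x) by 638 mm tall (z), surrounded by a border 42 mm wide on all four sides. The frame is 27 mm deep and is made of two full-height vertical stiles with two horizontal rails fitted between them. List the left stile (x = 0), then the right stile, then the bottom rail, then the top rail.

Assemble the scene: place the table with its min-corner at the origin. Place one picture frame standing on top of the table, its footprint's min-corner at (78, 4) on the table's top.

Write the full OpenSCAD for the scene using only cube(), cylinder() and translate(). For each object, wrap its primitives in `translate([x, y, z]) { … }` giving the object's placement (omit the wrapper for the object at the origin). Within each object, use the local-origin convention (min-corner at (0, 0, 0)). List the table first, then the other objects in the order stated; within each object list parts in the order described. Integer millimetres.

translate([0, 0, 678]) cube([1042, 687, 50]);
translate([11, 11, 0]) cube([68, 68, 678]);
translate([963, 11, 0]) cube([68, 68, 678]);
translate([11, 608, 0]) cube([68, 68, 678]);
translate([963, 608, 0]) cube([68, 68, 678]);
translate([78, 4, 728]) {
  cube([42, 27, 722]);
  translate([195, 0, 0]) cube([42, 27, 722]);
  translate([42, 0, 0]) cube([153, 27, 42]);
  translate([42, 0, 680]) cube([153, 27, 42]);
}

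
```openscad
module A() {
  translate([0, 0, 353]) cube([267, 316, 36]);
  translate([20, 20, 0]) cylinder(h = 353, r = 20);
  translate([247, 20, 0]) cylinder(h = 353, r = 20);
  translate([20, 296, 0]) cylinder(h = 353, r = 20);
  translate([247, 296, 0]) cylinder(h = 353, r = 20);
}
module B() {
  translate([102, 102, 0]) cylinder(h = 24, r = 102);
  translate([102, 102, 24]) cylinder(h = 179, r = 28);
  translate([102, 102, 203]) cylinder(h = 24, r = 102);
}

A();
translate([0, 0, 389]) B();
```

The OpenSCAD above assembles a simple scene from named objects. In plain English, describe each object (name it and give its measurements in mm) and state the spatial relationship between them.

A is a four-legged stool. The seat is a 267×316×36 mm slab whose top surface is at z = 389 mm; four round legs, each 40 mm in diameter, run from the floor (z = 0) to the underside of the seat, each leg's axis is inset half a diameter from the nearest pair of seat edges (so the leg's bounding box is flush with the corner).

B is a spool: two coaxial disc flanges of radius 102 mm and thickness 24 mm, joined by a core cylinder of radius 28 mm and height 179 mm. The lower flange rests on z = 0 and the three cylinders share a vertical axis.

The spool is on top of the stool.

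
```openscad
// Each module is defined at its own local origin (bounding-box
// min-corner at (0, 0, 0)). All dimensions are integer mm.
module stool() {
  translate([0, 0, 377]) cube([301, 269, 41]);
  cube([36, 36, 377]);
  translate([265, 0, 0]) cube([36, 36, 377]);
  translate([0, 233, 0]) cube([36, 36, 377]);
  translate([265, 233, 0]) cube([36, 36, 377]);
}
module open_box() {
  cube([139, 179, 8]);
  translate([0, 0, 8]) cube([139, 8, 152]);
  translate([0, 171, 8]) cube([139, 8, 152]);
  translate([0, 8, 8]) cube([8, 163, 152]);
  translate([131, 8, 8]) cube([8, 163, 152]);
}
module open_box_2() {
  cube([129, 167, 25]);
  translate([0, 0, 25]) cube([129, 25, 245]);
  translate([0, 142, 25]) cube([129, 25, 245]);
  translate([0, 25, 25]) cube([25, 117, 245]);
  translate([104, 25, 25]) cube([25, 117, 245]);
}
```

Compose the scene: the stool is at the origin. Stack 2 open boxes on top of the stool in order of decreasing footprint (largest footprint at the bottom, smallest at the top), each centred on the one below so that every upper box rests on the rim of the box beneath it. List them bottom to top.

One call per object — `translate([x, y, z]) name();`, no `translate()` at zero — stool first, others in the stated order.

stool();
translate([81, 45, 418]) open_box();
translate([86, 51, 578]) open_box_2();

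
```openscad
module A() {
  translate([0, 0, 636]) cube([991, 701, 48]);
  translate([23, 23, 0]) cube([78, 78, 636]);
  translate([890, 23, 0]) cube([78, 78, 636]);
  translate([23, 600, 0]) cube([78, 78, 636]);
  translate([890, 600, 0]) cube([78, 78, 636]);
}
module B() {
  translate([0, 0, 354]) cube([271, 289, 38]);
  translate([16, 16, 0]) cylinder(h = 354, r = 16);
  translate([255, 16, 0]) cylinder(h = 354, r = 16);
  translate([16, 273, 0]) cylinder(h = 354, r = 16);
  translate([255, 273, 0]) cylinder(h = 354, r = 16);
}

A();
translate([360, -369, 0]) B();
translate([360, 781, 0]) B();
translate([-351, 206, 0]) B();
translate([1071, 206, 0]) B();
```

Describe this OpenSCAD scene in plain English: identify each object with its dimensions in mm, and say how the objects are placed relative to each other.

A is a table with a 991×701 mm rectangular top, 48 mm thick, top surface at z = 684 mm, supported by four 78×78 mm square legs, each inset 23 mm from the nearest pair of top edges, running from the floor.

B is a simple wooden stool: a rectangular seat 271 mm (x) by 289 mm (y), 38 mm thick, top face at z = 392 mm, on four round legs, each 32 mm in diameter. The legs rest on z = 0, each leg's axis is inset half a diameter from the nearest pair of seat edges (so the leg's bounding box is flush with the corner).

Four stools sit around the table at the −y, +y, −x, +x sides.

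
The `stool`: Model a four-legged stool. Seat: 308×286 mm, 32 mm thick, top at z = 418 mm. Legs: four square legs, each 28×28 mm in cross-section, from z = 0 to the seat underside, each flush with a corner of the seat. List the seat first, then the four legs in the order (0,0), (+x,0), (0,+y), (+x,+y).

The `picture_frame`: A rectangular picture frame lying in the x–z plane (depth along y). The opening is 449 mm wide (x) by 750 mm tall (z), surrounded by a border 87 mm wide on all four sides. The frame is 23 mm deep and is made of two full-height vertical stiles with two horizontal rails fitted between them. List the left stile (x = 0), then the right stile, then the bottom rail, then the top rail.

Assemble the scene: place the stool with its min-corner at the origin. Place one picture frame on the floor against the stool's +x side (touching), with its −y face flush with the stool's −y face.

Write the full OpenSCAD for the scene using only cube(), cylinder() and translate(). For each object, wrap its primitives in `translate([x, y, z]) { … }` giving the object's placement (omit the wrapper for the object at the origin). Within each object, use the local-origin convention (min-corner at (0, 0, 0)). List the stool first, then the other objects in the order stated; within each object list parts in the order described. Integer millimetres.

translate([0, 0, 386]) cube([308, 286, 32]);
cube([28, 28, 386]);
translate([280, 0, 0]) cube([28, 28, 386]);
translate([0, 258, 0]) cube([28, 28, 386]);
translate([280, 258, 0]) cube([28, 28, 386]);
translate([308, 0, 0]) {
  cube([87, 23, 924]);
  translate([536, 0, 0]) cube([87, 23, 924]);
  translate([87, 0, 0]) cube([449, 23, 87]);
  translate([87, 0, 837]) cube([449, 23, 87]);
}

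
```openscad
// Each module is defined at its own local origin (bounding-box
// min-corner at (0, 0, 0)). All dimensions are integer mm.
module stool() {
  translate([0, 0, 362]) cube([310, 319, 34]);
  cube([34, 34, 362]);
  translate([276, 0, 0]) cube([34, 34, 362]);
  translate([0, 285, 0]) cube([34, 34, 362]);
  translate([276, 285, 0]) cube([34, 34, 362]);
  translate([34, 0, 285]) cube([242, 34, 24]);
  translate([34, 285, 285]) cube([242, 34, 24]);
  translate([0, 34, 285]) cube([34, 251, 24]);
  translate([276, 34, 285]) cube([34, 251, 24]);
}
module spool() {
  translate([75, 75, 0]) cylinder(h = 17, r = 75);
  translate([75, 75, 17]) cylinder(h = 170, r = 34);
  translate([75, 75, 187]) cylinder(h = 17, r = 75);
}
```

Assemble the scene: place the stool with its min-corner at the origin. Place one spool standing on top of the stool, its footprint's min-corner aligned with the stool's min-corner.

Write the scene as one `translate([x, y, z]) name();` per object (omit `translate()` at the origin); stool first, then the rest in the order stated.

stool();
translate([0, 0, 396]) spool();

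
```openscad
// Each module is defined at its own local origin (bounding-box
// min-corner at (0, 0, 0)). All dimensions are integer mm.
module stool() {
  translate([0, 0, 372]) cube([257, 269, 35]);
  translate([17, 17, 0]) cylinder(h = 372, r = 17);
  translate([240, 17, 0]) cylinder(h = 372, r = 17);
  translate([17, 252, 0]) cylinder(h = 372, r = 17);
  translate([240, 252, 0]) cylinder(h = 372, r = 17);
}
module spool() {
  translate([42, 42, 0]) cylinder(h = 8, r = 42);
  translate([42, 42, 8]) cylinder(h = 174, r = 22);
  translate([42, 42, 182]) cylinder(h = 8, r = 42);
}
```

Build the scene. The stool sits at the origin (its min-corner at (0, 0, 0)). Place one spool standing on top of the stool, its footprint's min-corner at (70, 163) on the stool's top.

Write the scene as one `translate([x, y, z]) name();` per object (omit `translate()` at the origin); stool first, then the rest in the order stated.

stool();
translate([70, 163, 407]) spool();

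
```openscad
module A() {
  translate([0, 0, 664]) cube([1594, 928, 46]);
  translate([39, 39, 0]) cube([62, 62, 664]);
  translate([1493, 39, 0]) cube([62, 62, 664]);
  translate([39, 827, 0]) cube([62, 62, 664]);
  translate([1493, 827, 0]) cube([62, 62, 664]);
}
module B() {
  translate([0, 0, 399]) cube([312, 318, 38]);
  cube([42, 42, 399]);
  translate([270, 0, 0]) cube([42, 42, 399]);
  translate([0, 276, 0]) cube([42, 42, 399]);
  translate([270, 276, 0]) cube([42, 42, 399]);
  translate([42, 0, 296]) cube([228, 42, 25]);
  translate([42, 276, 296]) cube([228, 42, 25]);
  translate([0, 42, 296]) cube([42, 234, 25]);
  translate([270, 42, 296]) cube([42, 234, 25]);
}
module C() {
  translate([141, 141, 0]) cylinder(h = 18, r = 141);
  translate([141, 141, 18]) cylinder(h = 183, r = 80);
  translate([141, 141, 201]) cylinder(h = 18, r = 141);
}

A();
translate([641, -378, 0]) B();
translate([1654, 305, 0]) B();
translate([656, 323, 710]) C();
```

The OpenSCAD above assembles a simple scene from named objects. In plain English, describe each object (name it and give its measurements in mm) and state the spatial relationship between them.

A is a rectangular dining table. The top is 1594×928×46 mm with its upper surface at z = 710 mm. It stands on four 62×62 mm square legs, each inset 39 mm from the nearest pair of top edges, running from the floor to the underside of the top.

B is a four-legged stool. The seat is a 312×318×38 mm slab whose top surface is at z = 437 mm; four square legs, each 42×42 mm in cross-section, run from the floor (z = 0) to the underside of the seat, each flush with a corner of the seat. Four stretchers, 42 mm wide and 25 mm tall, connect adjacent legs with their undersides at z = 296 mm, each running between the inner faces of the legs it joins and aligned with the legs' outer faces on the other axis.

C is a spool: two coaxial disc flanges of radius 141 mm and thickness 18 mm, joined by a core cylinder of radius 80 mm and height 183 mm. The lower flange rests on z = 0 and the three cylinders share a vertical axis.

Two stools sit around the table at the −y, +x sides. The spool is on top of the table, centred.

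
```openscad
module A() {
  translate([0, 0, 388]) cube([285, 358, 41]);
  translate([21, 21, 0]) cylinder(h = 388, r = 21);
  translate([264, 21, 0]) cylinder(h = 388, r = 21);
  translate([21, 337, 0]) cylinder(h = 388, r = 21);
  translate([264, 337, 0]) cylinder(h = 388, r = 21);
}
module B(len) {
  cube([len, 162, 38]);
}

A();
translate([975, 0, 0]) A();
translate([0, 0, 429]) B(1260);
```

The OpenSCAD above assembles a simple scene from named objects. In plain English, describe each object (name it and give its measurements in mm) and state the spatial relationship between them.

A is a four-legged stool. The seat is 285×358 mm, 41 mm thick, top at z = 429 mm. It stands on four round legs, each 42 mm in diameter, from z = 0 to the seat underside, each leg's axis is inset half a diameter from the nearest pair of seat edges (so the leg's bounding box is flush with the corner).

B is a rectangular beam 1260 mm long (x), 162 mm deep (y), 38 mm thick (z).

The beam spans the tops of two stools placed 690 mm apart, resting at z = 429 mm.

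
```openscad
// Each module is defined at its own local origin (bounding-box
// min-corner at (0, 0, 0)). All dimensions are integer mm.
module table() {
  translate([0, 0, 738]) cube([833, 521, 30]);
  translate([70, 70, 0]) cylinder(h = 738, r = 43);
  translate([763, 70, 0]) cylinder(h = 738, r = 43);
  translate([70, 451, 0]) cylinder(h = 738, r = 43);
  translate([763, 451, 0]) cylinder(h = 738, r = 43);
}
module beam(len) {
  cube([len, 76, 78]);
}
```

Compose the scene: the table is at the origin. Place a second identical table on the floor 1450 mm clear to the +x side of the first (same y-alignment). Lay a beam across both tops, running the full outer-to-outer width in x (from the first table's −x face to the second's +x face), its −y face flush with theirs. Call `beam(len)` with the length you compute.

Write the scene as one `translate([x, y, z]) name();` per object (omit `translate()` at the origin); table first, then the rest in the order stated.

table();
translate([2283, 0, 0]) table();
translate([0, 0, 768]) beam(3116);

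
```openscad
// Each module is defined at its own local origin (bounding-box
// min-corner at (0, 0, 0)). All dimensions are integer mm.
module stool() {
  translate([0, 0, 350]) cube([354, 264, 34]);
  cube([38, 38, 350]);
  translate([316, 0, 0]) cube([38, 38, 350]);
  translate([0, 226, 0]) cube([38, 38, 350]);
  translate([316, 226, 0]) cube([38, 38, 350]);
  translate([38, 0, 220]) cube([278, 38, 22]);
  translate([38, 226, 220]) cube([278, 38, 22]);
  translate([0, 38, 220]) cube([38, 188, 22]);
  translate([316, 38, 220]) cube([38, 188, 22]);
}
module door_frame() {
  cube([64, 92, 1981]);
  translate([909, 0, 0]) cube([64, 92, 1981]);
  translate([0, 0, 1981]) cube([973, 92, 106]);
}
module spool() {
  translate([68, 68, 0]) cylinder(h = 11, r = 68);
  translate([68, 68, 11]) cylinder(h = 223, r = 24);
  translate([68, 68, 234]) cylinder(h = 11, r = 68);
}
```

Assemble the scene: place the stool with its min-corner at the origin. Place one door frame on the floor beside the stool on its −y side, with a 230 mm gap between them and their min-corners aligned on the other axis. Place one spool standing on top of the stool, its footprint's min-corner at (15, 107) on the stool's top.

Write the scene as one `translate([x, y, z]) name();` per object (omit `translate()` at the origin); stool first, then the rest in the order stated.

stool();
translate([0, -322, 0]) door_frame();
translate([15, 107, 384]) spool();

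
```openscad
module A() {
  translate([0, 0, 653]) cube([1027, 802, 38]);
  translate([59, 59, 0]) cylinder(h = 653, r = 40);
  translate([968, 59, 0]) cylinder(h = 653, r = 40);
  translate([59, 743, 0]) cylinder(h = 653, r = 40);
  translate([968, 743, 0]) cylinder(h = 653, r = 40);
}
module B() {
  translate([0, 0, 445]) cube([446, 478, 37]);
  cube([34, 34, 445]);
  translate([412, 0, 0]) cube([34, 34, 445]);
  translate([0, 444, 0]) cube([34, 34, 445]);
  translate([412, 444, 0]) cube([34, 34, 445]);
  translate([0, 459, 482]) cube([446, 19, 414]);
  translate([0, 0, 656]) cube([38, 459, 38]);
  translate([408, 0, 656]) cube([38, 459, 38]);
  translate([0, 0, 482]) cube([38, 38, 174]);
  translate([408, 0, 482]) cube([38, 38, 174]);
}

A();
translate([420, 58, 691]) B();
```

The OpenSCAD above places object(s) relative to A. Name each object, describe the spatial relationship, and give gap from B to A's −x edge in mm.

A is a table. B is a chair. The chair is on top of the table. The gap from the chair to the table's −x edge is 420 mm.

The chair's min-x is at 420; the table's min-x is 0; gap = 420 mm.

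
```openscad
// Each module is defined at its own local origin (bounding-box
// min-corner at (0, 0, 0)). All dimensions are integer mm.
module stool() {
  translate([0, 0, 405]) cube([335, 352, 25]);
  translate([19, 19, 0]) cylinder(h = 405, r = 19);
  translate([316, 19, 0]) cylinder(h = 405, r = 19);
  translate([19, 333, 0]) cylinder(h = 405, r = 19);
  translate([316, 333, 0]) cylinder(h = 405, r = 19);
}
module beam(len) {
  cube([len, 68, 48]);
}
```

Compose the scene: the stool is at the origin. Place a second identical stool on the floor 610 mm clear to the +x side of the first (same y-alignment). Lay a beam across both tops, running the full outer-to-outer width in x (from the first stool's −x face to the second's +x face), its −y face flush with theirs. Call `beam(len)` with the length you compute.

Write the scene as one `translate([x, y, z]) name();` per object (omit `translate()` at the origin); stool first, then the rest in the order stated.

stool();
translate([945, 0, 0]) stool();
translate([0, 0, 430]) beam(1280);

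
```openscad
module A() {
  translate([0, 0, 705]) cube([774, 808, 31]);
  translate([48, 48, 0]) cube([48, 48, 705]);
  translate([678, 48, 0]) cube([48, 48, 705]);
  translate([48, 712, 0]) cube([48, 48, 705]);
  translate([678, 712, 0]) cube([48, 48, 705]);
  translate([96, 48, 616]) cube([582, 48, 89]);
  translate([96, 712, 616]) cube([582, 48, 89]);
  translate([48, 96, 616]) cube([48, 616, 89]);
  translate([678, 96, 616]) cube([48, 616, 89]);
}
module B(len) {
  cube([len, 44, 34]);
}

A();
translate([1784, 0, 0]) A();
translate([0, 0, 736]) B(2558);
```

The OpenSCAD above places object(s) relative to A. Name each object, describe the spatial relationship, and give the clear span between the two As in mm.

Second table starts at x = 1784; first ends at x = 774; clear span = 1784 − 774 = 1010 mm.

A is a table. B is a beam. A beam spans the tops of two tables. The clear span between the two tables is 1010 mm.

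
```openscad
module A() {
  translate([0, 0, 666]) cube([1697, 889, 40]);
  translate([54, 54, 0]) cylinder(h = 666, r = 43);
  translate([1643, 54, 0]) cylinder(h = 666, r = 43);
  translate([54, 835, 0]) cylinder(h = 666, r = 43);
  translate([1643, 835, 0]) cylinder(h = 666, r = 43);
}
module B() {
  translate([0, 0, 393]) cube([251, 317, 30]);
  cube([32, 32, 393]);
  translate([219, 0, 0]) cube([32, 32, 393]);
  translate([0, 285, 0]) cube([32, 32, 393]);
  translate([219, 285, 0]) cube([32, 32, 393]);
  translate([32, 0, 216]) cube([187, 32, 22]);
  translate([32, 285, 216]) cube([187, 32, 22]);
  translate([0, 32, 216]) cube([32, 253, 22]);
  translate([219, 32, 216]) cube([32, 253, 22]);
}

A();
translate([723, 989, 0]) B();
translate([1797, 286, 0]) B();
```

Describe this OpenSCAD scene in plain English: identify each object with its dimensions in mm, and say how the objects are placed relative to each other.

A is a table with a 1697×889 mm rectangular top, 40 mm thick, top surface at z = 706 mm, supported by four round legs of 86 mm diameter, each leg's bounding box inset 11 mm from the nearest pair of top edges, running from the floor.

B is a four-legged stool. The seat is 251×317 mm, 30 mm thick, top at z = 423 mm. It stands on four square legs, each 32×32 mm in cross-section, from z = 0 to the seat underside, each flush with a corner of the seat. Four stretchers, 32 mm wide and 22 mm tall, connect adjacent legs with their undersides at z = 216 mm, each running between the inner faces of the legs it joins and aligned with the legs' outer faces on the other axis.

Two stools sit around the table at the +y, +x sides.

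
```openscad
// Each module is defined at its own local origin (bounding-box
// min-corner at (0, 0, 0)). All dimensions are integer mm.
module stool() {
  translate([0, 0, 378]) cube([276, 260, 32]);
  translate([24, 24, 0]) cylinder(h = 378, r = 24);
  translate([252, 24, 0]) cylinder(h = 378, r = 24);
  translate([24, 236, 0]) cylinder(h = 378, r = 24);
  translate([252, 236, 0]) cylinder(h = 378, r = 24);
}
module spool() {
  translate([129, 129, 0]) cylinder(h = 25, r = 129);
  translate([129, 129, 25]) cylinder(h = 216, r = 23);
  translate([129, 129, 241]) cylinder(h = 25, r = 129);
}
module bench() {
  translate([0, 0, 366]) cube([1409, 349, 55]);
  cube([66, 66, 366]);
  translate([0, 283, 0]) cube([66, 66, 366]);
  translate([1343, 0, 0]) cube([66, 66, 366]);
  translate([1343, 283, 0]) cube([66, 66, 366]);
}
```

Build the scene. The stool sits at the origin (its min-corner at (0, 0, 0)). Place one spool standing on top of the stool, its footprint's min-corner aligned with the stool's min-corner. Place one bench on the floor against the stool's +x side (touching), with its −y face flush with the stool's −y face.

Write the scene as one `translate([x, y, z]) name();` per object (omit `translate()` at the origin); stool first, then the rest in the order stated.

stool();
translate([0, 0, 410]) spool();
translate([276, 0, 0]) bench();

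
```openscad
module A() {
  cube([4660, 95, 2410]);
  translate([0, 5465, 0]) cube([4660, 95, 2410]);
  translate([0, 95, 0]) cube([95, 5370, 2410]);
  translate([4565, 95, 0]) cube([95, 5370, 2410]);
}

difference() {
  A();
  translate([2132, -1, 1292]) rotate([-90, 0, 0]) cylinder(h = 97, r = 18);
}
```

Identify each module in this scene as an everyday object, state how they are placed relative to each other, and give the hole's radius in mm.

The subtracted cylinder has r = 18 mm.

A is a house frame. The house frame has a circular hole through its front wall. The hole's radius is 18 mm.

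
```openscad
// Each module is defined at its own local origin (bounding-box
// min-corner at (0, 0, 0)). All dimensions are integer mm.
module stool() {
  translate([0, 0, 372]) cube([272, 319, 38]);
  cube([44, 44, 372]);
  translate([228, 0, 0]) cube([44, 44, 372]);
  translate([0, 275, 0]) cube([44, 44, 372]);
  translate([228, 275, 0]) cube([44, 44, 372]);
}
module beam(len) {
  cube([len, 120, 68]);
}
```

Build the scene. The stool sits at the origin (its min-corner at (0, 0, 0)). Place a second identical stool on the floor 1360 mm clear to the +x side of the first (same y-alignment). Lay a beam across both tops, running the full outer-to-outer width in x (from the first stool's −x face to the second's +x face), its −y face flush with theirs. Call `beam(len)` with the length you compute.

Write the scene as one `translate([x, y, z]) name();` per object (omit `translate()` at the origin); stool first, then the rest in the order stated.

stool();
translate([1632, 0, 0]) stool();
translate([0, 0, 410]) beam(1904);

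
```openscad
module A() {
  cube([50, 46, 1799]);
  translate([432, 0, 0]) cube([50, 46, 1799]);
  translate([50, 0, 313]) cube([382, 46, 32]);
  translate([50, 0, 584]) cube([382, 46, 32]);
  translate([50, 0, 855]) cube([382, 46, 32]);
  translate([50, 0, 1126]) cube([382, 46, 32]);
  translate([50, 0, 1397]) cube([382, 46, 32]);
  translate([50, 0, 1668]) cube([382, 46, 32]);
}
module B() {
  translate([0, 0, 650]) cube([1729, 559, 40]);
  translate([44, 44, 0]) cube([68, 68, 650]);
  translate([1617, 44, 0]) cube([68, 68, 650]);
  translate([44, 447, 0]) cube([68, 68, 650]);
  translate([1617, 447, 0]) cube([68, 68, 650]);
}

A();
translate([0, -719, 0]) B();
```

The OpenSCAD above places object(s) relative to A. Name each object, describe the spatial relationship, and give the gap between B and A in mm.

The table's nearest face is 160 mm from the ladder's −y face.

A is a ladder. B is a table. The table is on the floor beside the ladder on its −y side. The gap between the table and the ladder is 160 mm.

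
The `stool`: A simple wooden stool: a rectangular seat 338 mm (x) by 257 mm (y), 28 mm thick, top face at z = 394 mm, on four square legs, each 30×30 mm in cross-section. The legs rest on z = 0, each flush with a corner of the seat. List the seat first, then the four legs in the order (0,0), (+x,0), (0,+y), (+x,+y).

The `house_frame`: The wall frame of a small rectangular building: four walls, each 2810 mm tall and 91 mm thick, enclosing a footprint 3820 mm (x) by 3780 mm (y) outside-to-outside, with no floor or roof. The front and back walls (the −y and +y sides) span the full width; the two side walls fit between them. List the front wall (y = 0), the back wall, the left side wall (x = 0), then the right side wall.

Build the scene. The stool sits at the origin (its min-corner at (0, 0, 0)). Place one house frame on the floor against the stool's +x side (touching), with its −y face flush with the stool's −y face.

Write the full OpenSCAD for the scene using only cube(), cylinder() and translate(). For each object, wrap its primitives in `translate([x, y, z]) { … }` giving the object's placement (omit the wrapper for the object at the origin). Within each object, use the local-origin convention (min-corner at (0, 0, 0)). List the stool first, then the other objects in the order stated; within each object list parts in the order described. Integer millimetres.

translate([0, 0, 366]) cube([338, 257, 28]);
cube([30, 30, 366]);
translate([308, 0, 0]) cube([30, 30, 366]);
translate([0, 227, 0]) cube([30, 30, 366]);
translate([308, 227, 0]) cube([30, 30, 366]);
translate([338, 0, 0]) {
  cube([3820, 91, 2810]);
  translate([0, 3689, 0]) cube([3820, 91, 2810]);
  translate([0, 91, 0]) cube([91, 3598, 2810]);
  translate([3729, 91, 0]) cube([91, 3598, 2810]);
}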